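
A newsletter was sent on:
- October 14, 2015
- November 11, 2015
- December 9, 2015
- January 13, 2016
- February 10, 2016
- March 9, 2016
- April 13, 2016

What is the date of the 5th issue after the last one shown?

Gaps: 28, 28, 35, 28, 28, 35 days — a mix of 28 and 35. Every date is a Wednesday.
Each is the 2nd Wednesday of its month.
2nd Wednesday of May 2016: May 11, 2016.
June 2016 — 2nd Wednesday is June 8, 2016.
July 2016 — 2nd Wednesday is July 13, 2016.
2nd Wednesday of August 2016: August 10, 2016.
2nd Wednesday of September 2016: September 14, 2016.

September 14, 2016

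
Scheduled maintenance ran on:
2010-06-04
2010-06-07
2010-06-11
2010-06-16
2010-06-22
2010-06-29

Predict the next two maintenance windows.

2010-07-07, 2010-07-16

Gaps: 3, 4, 5, 6, 7 days — each gap is 1 larger than the previous one.
Next gap: 8 days. 2010-06-29 + 8 days = 2010-07-07.
Next gap: 9 days. 2010-07-07 + 9 days = 2010-07-16.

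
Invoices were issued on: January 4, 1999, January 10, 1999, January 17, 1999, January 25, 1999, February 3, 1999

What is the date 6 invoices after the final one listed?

April 19, 1999

The spacing grows by 1 each time: 6, 7, 8, 9 days.
Next gap: 10 days. February 3, 1999 + 10 days = February 13, 1999.
Next gap: 11 days. February 13, 1999 + 11 days = February 24, 1999.
Next gap: 12 days. February 24, 1999 + 12 days = March 8, 1999.
Next gap: 13 days. March 8, 1999 + 13 days = March 21, 1999.
Next gap: 14 days. March 21, 1999 + 14 days = April 4, 1999.
Next gap: 15 days. April 4, 1999 + 15 days = April 19, 1999.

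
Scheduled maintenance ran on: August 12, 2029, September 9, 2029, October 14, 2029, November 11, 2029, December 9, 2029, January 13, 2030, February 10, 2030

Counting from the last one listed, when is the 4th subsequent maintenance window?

All dates are Sundays, 28, 35, 28, 28, 35, 28 days apart.
Specifically, the 2nd Sunday of each month.
2nd Sunday of March 2030: March 10, 2030.
2nd Sunday of April 2030: April 14, 2030.
2nd Sunday of May 2030: May 12, 2030.
2nd Sunday of June 2030: June 9, 2030.

June 9, 2030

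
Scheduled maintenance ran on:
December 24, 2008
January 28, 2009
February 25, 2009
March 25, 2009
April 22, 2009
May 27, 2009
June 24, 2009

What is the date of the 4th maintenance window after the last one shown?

These are Wednesdays at 28- or 35-day spacing (35, 28, 28, 28, 35, 28).
The pattern: 4th Wednesday of the month.
4th Wednesday of July 2009: July 22, 2009.
August 2009 — 4th Wednesday is August 26, 2009.
September 2009 — 4th Wednesday is September 23, 2009.
4th Wednesday of October 2009: October 28, 2009.

October 28, 2009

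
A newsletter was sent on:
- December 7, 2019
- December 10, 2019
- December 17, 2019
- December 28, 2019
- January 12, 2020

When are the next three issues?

January 31, 2020; February 23, 2020; March 21, 2020

Gaps: 3, 7, 11, 15 days — each gap is 4 larger than the previous one.
Next gap: 19 days. January 12, 2020 + 19 days = January 31, 2020.
Next gap: 23 days. January 31, 2020 + 23 days = February 23, 2020.
Next gap: 27 days. February 23, 2020 + 27 days = March 21, 2020.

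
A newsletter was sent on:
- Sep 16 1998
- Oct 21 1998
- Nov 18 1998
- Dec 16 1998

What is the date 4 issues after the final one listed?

These are Wednesdays at 28- or 35-day spacing (35, 28, 28).
The pattern: 3rd Wednesday of the month.
January 1999 — 3rd Wednesday is Jan 20 1999.
February 1999 — 3rd Wednesday is Feb 17 1999.
March 1999 — 3rd Wednesday is Mar 17 1999.
April 1999 — 3rd Wednesday is Apr 21 1999.

Apr 21 1999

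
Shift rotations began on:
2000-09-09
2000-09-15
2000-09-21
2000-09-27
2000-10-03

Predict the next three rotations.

Every event comes 6 days after the last (6, 6, 6, 6).
2000-10-03 + 6 days = 2000-10-09.
2000-10-09 + 6 days = 2000-10-15.
2000-10-15 + 6 days = 2000-10-21.

2000-10-09, 2000-10-15, 2000-10-21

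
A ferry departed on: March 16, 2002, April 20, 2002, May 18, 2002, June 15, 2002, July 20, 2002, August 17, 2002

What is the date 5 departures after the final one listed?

January 18, 2003

Gaps: 35, 28, 28, 35, 28 days — a mix of 28 and 35. Every date is a Saturday.
Each is the 3rd Saturday of its month.
September 2002 — 3rd Saturday is September 21, 2002.
October 2002 — 3rd Saturday is October 19, 2002.
November 2002 — 3rd Saturday is November 16, 2002.
December 2002 — 3rd Saturday is December 21, 2002.
January 2003 — 3rd Saturday is January 18, 2003.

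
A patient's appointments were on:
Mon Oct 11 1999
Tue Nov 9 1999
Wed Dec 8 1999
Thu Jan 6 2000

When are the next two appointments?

Gaps between consecutive events: 29, 29, 29 days — a constant 29-day interval.
Thu Jan 6 2000 + 29 days = Fri Feb 4 2000.
Fri Feb 4 2000 + 29 days = Sat Mar 4 2000.

Fri Feb 4 2000, Sat Mar 4 2000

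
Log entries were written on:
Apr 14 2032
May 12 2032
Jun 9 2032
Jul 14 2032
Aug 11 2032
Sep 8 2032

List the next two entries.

Oct 13 2032, Nov 10 2032

These are Wednesdays at 28- or 35-day spacing (28, 28, 35, 28, 28).
The pattern: 2nd Wednesday of the month.
October 2032 — 2nd Wednesday is Oct 13 2032.
2nd Wednesday of November 2032: Nov 10 2032.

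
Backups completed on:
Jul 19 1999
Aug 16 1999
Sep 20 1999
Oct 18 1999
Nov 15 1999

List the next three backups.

Dec 20 1999, Jan 17 2000, Feb 21 2000

These are Mondays at 28- or 35-day spacing (28, 35, 28, 28).
The pattern: 3rd Monday of the month.
3rd Monday of December 1999: Dec 20 1999.
3rd Monday of January 2000: Jan 17 2000.
3rd Monday of February 2000: Feb 21 2000.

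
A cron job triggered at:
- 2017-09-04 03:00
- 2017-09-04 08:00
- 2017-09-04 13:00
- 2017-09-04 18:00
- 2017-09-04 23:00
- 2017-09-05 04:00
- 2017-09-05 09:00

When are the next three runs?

2017-09-05 14:00, 2017-09-05 19:00, 2017-09-06 00:00

The interval is a steady 5 hours (5, 5, 5, 5, 5, 5).
2017-09-05 09:00 + 5 h = 2017-09-05 14:00.
2017-09-05 14:00 + 5 h = 2017-09-05 19:00.
2017-09-05 19:00 + 5 h = 2017-09-06 00:00.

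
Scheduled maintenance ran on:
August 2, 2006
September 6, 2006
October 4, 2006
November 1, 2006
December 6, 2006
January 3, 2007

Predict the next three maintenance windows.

These are Wednesdays at 28- or 35-day spacing (35, 28, 28, 35, 28).
The pattern: 1st Wednesday of the month.
February 2007 — 1st Wednesday is February 7, 2007.
March 2007 — 1st Wednesday is March 7, 2007.
1st Wednesday of April 2007: April 4, 2007.

February 7, 2007; March 7, 2007; April 4, 2007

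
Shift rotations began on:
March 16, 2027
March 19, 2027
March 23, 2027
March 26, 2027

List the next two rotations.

March 30, 2027; April 2, 2027

Every event lands on a Tuesday or Friday (gaps cycle 3, 4, 3).
So the schedule is: every Tuesday and Friday.
Next Tuesday: March 30, 2027.
Next Friday: April 2, 2027.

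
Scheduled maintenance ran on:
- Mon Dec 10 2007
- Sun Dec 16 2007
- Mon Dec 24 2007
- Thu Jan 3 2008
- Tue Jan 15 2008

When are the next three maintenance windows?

The spacing grows by 2 each time: 6, 8, 10, 12 days.
Next gap: 14 days. Tue Jan 15 2008 + 14 days = Tue Jan 29 2008.
Next gap: 16 days. Tue Jan 29 2008 + 16 days = Thu Feb 14 2008.
Next gap: 18 days. Thu Feb 14 2008 + 18 days = Mon Mar 3 2008.

Tue Jan 29 2008, Thu Feb 14 2008, Mon Mar 3 2008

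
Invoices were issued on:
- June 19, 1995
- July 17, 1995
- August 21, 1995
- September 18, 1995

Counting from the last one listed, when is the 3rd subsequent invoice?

December 18, 1995

All dates are Mondays, 28, 35, 28 days apart.
Specifically, the 3rd Monday of each month.
3rd Monday of October 1995: October 16, 1995.
3rd Monday of November 1995: November 20, 1995.
3rd Monday of December 1995: December 18, 1995.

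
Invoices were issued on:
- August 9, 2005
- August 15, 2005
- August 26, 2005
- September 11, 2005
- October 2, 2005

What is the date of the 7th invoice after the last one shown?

July 16, 2006

Gaps: 6, 11, 16, 21 days — each gap is 5 larger than the previous one.
Next gap: 26 days. October 2, 2005 + 26 days = October 28, 2005.
Next gap: 31 days. October 28, 2005 + 31 days = November 28, 2005.
Next gap: 36 days. November 28, 2005 + 36 days = January 3, 2006.
Next gap: 41 days. January 3, 2006 + 41 days = February 13, 2006.
Next gap: 46 days. February 13, 2006 + 46 days = March 31, 2006.
Next gap: 51 days. March 31, 2006 + 51 days = May 21, 2006.
Next gap: 56 days. May 21, 2006 + 56 days = July 16, 2006.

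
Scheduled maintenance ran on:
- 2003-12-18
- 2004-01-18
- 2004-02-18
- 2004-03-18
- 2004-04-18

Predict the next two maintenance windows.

Gaps: 31, 31, 29, 31 days — not constant. Every event is on the 18th of the month.
Pattern: the 18th of each month.
Next: May 2004 → 2004-05-18.
Next: June 2004 → 2004-06-18.

2004-05-18, 2004-06-18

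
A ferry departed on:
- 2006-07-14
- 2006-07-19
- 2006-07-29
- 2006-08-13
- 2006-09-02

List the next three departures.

Intervals are 5, 10, 15, 20 days — an arithmetic progression with common difference 5.
Next gap: 25 days. 2006-09-02 + 25 days = 2006-09-27.
Next gap: 30 days. 2006-09-27 + 30 days = 2006-10-27.
Next gap: 35 days. 2006-10-27 + 35 days = 2006-12-01.

2006-09-27, 2006-10-27, 2006-12-01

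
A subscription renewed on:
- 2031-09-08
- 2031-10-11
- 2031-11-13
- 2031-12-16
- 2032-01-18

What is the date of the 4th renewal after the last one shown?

2032-05-29

Gaps between consecutive events: 33, 33, 33, 33 days — a constant 33-day interval.
2032-01-18 + 33 days = 2032-02-20.
2032-02-20 + 33 days = 2032-03-24.
2032-03-24 + 33 days = 2032-04-26.
2032-04-26 + 33 days = 2032-05-29.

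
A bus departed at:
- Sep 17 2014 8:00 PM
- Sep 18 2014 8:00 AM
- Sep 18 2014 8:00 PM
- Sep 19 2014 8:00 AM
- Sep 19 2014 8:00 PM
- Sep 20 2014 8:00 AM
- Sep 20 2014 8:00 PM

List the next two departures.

Sep 21 2014 8:00 AM, Sep 21 2014 8:00 PM

Spacing: 12, 12, 12, 12, 12, 12 h — constant 12 h.
Sep 20 2014 8:00 PM + 12 h = Sep 21 2014 8:00 AM.
Sep 21 2014 8:00 AM + 12 h = Sep 21 2014 8:00 PM.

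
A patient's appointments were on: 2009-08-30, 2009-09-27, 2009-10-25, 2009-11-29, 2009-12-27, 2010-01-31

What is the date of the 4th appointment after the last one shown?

2010-05-30

All Sundays; the gaps (28, 28, 35, 28, 35) vary with month length.
This is the last Sunday of each month.
Last Sunday of February 2010: 2010-02-28.
Last Sunday of March 2010: 2010-03-28.
Last Sunday of April 2010: 2010-04-25.
Last Sunday of May 2010: 2010-05-30.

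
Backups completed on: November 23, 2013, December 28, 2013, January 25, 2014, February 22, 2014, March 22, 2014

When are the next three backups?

All dates are Saturdays, 35, 28, 28, 28 days apart.
Specifically, the 4th Saturday of each month.
April 2014 — 4th Saturday is April 26, 2014.
4th Saturday of May 2014: May 24, 2014.
June 2014 — 4th Saturday is June 28, 2014.

April 26, 2014; May 24, 2014; June 28, 2014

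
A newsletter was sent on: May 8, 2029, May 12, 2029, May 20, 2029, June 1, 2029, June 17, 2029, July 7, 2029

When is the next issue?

July 31, 2029

Gaps: 4, 8, 12, 16, 20 days — each gap is 4 larger than the previous one.
Next gap: 24 days. July 7, 2029 + 24 days = July 31, 2029.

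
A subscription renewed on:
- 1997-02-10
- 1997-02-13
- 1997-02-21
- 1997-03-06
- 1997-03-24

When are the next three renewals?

Intervals are 3, 8, 13, 18 days — an arithmetic progression with common difference 5.
Next gap: 23 days. 1997-03-24 + 23 days = 1997-04-16.
Next gap: 28 days. 1997-04-16 + 28 days = 1997-05-14.
Next gap: 33 days. 1997-05-14 + 33 days = 1997-06-16.

1997-04-16, 1997-05-14, 1997-06-16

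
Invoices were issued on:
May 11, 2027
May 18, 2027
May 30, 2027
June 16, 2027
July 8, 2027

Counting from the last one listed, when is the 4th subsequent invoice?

November 23, 2027

Intervals are 7, 12, 17, 22 days — an arithmetic progression with common difference 5.
Next gap: 27 days. July 8, 2027 + 27 days = August 4, 2027.
Next gap: 32 days. August 4, 2027 + 32 days = September 5, 2027.
Next gap: 37 days. September 5, 2027 + 37 days = October 12, 2027.
Next gap: 42 days. October 12, 2027 + 42 days = November 23, 2027.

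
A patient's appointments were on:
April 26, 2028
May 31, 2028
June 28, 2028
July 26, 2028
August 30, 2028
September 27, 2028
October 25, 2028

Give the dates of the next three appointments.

These are Wednesdays with 35, 28, 28, 35, 28, 28-day gaps.
Each is the final Wednesday of its month — May 31, 2028 is past the 28th, so '4th Wednesday' doesn't fit.
November 2028 ends with Wednesday November 29, 2028.
December 2028 ends with Wednesday December 27, 2028.
January 2029 ends with Wednesday January 31, 2029.

November 29, 2028; December 27, 2028; January 31, 2029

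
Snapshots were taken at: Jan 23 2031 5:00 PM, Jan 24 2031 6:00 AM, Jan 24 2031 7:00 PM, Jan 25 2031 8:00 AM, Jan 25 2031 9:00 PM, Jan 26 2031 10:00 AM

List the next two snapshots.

Jan 26 2031 11:00 PM, Jan 27 2031 12:00 PM

Gaps: 13, 13, 13, 13, 13 hours — each event is 13 hours after the previous one.
Jan 26 2031 10:00 AM + 13 h = Jan 26 2031 11:00 PM.
Jan 26 2031 11:00 PM + 13 h = Jan 27 2031 12:00 PM.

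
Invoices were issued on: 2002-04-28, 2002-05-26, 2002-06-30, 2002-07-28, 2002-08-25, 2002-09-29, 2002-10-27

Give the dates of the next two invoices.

Every date is a Sunday; gaps 28, 35, 28, 28, 35, 28 days.
Each is the last Sunday of its month (at least one falls on the 29th or later, ruling out '4th Sunday').
November 2002 ends with Sunday 2002-11-24.
Last Sunday of December 2002: 2002-12-29.

2002-11-24, 2002-12-29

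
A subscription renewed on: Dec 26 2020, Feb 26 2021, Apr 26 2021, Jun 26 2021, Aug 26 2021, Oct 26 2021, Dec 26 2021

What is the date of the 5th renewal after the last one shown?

Gaps: 62, 59, 61, 61, 61, 61 days — not constant. Every event is on the 26th of the month.
Pattern: the 26th of every 2 months.
Next: February 2022 → Feb 26 2022.
Next: April 2022 → Apr 26 2022.
Next: June 2022 → Jun 26 2022.
August 2022: Aug 26 2022.
October 2022: Oct 26 2022.

Oct 26 2022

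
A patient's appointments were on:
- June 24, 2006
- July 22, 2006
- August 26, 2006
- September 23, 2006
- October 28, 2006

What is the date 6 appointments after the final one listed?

April 28, 2007

Gaps: 28, 35, 28, 35 days — a mix of 28 and 35. Every date is a Saturday.
Each is the 4th Saturday of its month.
4th Saturday of November 2006: November 25, 2006.
4th Saturday of December 2006: December 23, 2006.
4th Saturday of January 2007: January 27, 2007.
4th Saturday of February 2007: February 24, 2007.
4th Saturday of March 2007: March 24, 2007.
April 2007 — 4th Saturday is April 28, 2007.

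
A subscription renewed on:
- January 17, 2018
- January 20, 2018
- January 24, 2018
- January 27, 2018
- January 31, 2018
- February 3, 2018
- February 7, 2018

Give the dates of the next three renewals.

Gaps: 3, 4, 3, 4, 3, 4 days — not constant, but cyclic with period 2.
The events fall on every Wednesday and Saturday.
Next Saturday: February 10, 2018.
Next Wednesday: February 14, 2018.
The following Saturday is February 17, 2018.

February 10, 2018; February 14, 2018; February 17, 2018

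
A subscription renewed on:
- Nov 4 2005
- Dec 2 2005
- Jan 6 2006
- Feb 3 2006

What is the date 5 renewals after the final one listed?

These are Fridays at 28- or 35-day spacing (28, 35, 28).
The pattern: 1st Friday of the month.
March 2006 — 1st Friday is Mar 3 2006.
1st Friday of April 2006: Apr 7 2006.
1st Friday of May 2006: May 5 2006.
June 2006 — 1st Friday is Jun 2 2006.
July 2006 — 1st Friday is Jul 7 2006.

Jul 7 2006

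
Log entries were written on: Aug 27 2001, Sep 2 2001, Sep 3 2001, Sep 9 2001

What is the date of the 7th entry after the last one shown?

Every event lands on a Monday or Sunday (gaps cycle 6, 1, 6).
So the schedule is: every Monday and Sunday.
Next Monday: Sep 10 2001.
Next Sunday: Sep 16 2001.
Next Monday: Sep 17 2001.
Next Sunday: Sep 23 2001.
Next Monday: Sep 24 2001.
The following Sunday is Sep 30 2001.
The following Monday is Oct 1 2001.

Oct 1 2001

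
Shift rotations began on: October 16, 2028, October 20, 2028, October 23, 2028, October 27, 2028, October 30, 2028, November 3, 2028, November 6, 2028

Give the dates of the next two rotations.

November 10, 2028; November 13, 2028

Every event lands on a Monday or Friday (gaps cycle 4, 3, 4, 3, 4, 3).
So the schedule is: every Monday and Friday.
Next Friday: November 10, 2028.
Next Monday: November 13, 2028.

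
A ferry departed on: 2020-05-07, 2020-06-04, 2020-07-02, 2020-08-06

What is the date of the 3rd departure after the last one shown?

2020-11-05

Gaps: 28, 28, 35 days — a mix of 28 and 35. Every date is a Thursday.
Each is the 1st Thursday of its month.
1st Thursday of September 2020: 2020-09-03.
October 2020 — 1st Thursday is 2020-10-01.
November 2020 — 1st Thursday is 2020-11-05.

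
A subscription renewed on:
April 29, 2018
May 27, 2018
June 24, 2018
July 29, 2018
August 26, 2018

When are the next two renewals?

All Sundays; the gaps (28, 28, 35, 28) vary with month length.
This is the last Sunday of each month.
Last Sunday of September 2018: September 30, 2018.
October 2018 ends with Sunday October 28, 2018.

September 30, 2018; October 28, 2018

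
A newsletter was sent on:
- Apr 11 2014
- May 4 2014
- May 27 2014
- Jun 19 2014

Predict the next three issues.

Gaps between consecutive events: 23, 23, 23 days — a constant 23-day interval.
Jun 19 2014 + 23 days = Jul 12 2014.
Jul 12 2014 + 23 days = Aug 4 2014.
Aug 4 2014 + 23 days = Aug 27 2014.

Jul 12 2014, Aug 4 2014, Aug 27 2014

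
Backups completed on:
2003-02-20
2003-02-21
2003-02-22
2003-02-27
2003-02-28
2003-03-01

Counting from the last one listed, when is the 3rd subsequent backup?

Gaps: 1, 1, 5, 1, 1 days — not constant, but cyclic with period 3.
The events fall on every Thursday, Friday and Saturday.
The following Thursday is 2003-03-06.
Next Friday: 2003-03-07.
Next Saturday: 2003-03-08.

2003-03-08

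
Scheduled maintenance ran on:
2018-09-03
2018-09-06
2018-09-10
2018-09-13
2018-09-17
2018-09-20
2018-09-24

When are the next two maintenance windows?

Every event lands on a Monday or Thursday (gaps cycle 3, 4, 3, 4, 3, 4).
So the schedule is: every Monday and Thursday.
Next Thursday: 2018-09-27.
Next Monday: 2018-10-01.

2018-09-27, 2018-10-01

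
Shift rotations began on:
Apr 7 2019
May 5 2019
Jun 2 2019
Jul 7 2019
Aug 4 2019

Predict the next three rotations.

Sep 1 2019, Oct 6 2019, Nov 3 2019

All dates are Sundays, 28, 28, 35, 28 days apart.
Specifically, the 1st Sunday of each month.
September 2019 — 1st Sunday is Sep 1 2019.
1st Sunday of October 2019: Oct 6 2019.
November 2019 — 1st Sunday is Nov 3 2019.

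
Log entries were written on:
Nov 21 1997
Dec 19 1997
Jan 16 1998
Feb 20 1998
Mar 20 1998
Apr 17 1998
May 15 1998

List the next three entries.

These are Fridays at 28- or 35-day spacing (28, 28, 35, 28, 28, 28).
The pattern: 3rd Friday of the month.
June 1998 — 3rd Friday is Jun 19 1998.
3rd Friday of July 1998: Jul 17 1998.
3rd Friday of August 1998: Aug 21 1998.

Jun 19 1998, Jul 17 1998, Aug 21 1998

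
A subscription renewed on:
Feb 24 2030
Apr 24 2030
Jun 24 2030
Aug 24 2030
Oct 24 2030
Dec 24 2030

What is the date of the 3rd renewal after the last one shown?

The day-of-month is always 24 (59, 61, 61, 61, 61 days between events).
So this recurs on the 24th of every 2 months.
February 2031: Feb 24 2031.
Next: April 2031 → Apr 24 2031.
June 2031: Jun 24 2031.

Jun 24 2031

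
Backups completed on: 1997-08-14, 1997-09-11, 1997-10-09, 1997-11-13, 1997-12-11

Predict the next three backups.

1998-01-08, 1998-02-12, 1998-03-12

Gaps: 28, 28, 35, 28 days — a mix of 28 and 35. Every date is a Thursday.
Each is the 2nd Thursday of its month.
January 1998 — 2nd Thursday is 1998-01-08.
2nd Thursday of February 1998: 1998-02-12.
March 1998 — 2nd Thursday is 1998-03-12.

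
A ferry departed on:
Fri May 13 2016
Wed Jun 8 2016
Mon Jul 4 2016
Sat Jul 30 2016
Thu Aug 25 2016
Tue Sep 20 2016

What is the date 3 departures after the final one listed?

Wed Dec 7 2016

Every event comes 26 days after the last (26, 26, 26, 26, 26).
Tue Sep 20 2016 + 26 days = Sun Oct 16 2016.
Sun Oct 16 2016 + 26 days = Fri Nov 11 2016.
Fri Nov 11 2016 + 26 days = Wed Dec 7 2016.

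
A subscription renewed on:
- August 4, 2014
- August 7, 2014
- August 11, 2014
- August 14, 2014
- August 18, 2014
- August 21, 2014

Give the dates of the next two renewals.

Every event lands on a Monday or Thursday (gaps cycle 3, 4, 3, 4, 3).
So the schedule is: every Monday and Thursday.
Next Monday: August 25, 2014.
The following Thursday is August 28, 2014.

August 25, 2014; August 28, 2014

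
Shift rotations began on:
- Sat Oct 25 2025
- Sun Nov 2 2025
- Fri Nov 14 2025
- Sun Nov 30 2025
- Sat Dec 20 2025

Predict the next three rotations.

Tue Jan 13 2026, Tue Feb 10 2026, Sat Mar 14 2026

The spacing grows by 4 each time: 8, 12, 16, 20 days.
Next gap: 24 days. Sat Dec 20 2025 + 24 days = Tue Jan 13 2026.
Next gap: 28 days. Tue Jan 13 2026 + 28 days = Tue Feb 10 2026.
Next gap: 32 days. Tue Feb 10 2026 + 32 days = Sat Mar 14 2026.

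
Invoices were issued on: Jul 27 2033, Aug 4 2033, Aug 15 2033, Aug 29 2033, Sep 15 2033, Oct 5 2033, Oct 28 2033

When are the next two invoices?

Nov 23 2033, Dec 22 2033

Gaps: 8, 11, 14, 17, 20, 23 days — each gap is 3 larger than the previous one.
Next gap: 26 days. Oct 28 2033 + 26 days = Nov 23 2033.
Next gap: 29 days. Nov 23 2033 + 29 days = Dec 22 2033.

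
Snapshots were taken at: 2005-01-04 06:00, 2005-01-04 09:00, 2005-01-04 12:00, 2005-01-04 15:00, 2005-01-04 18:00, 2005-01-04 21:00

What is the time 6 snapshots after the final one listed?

Spacing: 3, 3, 3, 3, 3 h — constant 3 h.
2005-01-04 21:00 + 3 h = 2005-01-05 00:00.
2005-01-05 00:00 + 3 h = 2005-01-05 03:00.
2005-01-05 03:00 + 3 h = 2005-01-05 06:00.
2005-01-05 06:00 + 3 h = 2005-01-05 09:00.
2005-01-05 09:00 + 3 h = 2005-01-05 12:00.
2005-01-05 12:00 + 3 h = 2005-01-05 15:00.

2005-01-05 15:00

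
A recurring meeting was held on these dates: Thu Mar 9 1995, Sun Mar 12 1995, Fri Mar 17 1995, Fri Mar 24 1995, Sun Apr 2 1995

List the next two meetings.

Gaps: 3, 5, 7, 9 days — each gap is 2 larger than the previous one.
Next gap: 11 days. Sun Apr 2 1995 + 11 days = Thu Apr 13 1995.
Next gap: 13 days. Thu Apr 13 1995 + 13 days = Wed Apr 26 1995.

Thu Apr 13 1995, Wed Apr 26 1995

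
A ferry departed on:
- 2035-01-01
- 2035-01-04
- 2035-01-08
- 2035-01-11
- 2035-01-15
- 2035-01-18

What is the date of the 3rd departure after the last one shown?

2035-01-29

Every event lands on a Monday or Thursday (gaps cycle 3, 4, 3, 4, 3).
So the schedule is: every Monday and Thursday.
The following Monday is 2035-01-22.
Next Thursday: 2035-01-25.
The following Monday is 2035-01-29.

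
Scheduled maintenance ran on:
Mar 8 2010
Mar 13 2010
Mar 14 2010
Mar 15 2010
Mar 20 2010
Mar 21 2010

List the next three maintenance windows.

Mar 22 2010, Mar 27 2010, Mar 28 2010

Gaps: 5, 1, 1, 5, 1 days — not constant, but cyclic with period 3.
The events fall on every Monday, Saturday and Sunday.
Next Monday: Mar 22 2010.
Next Saturday: Mar 27 2010.
Next Sunday: Mar 28 2010.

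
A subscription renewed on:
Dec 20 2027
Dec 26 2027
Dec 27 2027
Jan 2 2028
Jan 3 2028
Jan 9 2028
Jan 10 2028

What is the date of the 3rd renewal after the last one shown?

Every event lands on a Monday or Sunday (gaps cycle 6, 1, 6, 1, 6, 1).
So the schedule is: every Monday and Sunday.
Next Sunday: Jan 16 2028.
The following Monday is Jan 17 2028.
The following Sunday is Jan 23 2028.

Jan 23 2028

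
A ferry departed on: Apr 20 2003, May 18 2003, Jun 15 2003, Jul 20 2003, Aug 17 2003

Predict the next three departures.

Gaps: 28, 28, 35, 28 days — a mix of 28 and 35. Every date is a Sunday.
Each is the 3rd Sunday of its month.
3rd Sunday of September 2003: Sep 21 2003.
October 2003 — 3rd Sunday is Oct 19 2003.
3rd Sunday of November 2003: Nov 16 2003.

Sep 21 2003, Oct 19 2003, Nov 16 2003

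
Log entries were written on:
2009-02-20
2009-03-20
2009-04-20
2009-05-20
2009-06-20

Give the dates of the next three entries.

2009-07-20, 2009-08-20, 2009-09-20

The day-of-month is always 20 (28, 31, 30, 31 days between events).
So this recurs on the 20th of each month.
July 2009: 2009-07-20.
August 2009: 2009-08-20.
Next: September 2009 → 2009-09-20.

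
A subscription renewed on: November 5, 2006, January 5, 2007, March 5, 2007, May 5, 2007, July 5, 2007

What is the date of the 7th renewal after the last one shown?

September 5, 2008

The day-of-month is always 5 (61, 59, 61, 61 days between events).
So this recurs on the 5th of every 2 months.
September 2007: September 5, 2007.
November 2007: November 5, 2007.
Next: January 2008 → January 5, 2008.
March 2008: March 5, 2008.
Next: May 2008 → May 5, 2008.
Next: July 2008 → July 5, 2008.
Next: September 2008 → September 5, 2008.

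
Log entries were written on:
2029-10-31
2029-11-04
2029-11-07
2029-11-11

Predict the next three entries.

2029-11-14, 2029-11-18, 2029-11-21

Gaps: 4, 3, 4 days — not constant, but cyclic with period 2.
The events fall on every Wednesday and Sunday.
Next Wednesday: 2029-11-14.
Next Sunday: 2029-11-18.
Next Wednesday: 2029-11-21.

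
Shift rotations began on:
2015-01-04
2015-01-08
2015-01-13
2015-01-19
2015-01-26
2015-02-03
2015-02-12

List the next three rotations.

2015-02-22, 2015-03-05, 2015-03-17

Gaps: 4, 5, 6, 7, 8, 9 days — each gap is 1 larger than the previous one.
Next gap: 10 days. 2015-02-12 + 10 days = 2015-02-22.
Next gap: 11 days. 2015-02-22 + 11 days = 2015-03-05.
Next gap: 12 days. 2015-03-05 + 12 days = 2015-03-17.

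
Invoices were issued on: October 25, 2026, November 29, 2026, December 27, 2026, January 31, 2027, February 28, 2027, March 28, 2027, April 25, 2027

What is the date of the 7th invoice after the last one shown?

November 28, 2027

Every date is a Sunday; gaps 35, 28, 35, 28, 28, 28 days.
Each is the last Sunday of its month (at least one falls on the 29th or later, ruling out '4th Sunday').
May 2027 ends with Sunday May 30, 2027.
June 2027 ends with Sunday June 27, 2027.
Last Sunday of July 2027: July 25, 2027.
Last Sunday of August 2027: August 29, 2027.
September 2027 ends with Sunday September 26, 2027.
October 2027 ends with Sunday October 31, 2027.
November 2027 ends with Sunday November 28, 2027.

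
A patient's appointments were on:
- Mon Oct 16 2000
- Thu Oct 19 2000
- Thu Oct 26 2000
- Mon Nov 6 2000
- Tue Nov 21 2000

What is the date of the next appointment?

Sun Dec 10 2000

Intervals are 3, 7, 11, 15 days — an arithmetic progression with common difference 4.
Next gap: 19 days. Tue Nov 21 2000 + 19 days = Sun Dec 10 2000.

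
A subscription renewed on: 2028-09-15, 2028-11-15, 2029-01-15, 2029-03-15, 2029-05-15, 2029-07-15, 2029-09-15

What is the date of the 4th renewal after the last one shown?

The day-of-month is always 15 (61, 61, 59, 61, 61, 62 days between events).
So this recurs on the 15th of every 2 months.
Next: November 2029 → 2029-11-15.
Next: January 2030 → 2030-01-15.
March 2030: 2030-03-15.
Next: May 2030 → 2030-05-15.

2030-05-15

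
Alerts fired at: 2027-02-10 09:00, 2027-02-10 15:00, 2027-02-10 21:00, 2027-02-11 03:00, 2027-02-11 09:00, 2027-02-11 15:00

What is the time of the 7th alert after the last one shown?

2027-02-13 09:00

The interval is a steady 6 hours (6, 6, 6, 6, 6).
2027-02-11 15:00 + 6 h = 2027-02-11 21:00.
2027-02-11 21:00 + 6 h = 2027-02-12 03:00.
2027-02-12 03:00 + 6 h = 2027-02-12 09:00.
2027-02-12 09:00 + 6 h = 2027-02-12 15:00.
2027-02-12 15:00 + 6 h = 2027-02-12 21:00.
2027-02-12 21:00 + 6 h = 2027-02-13 03:00.
2027-02-13 03:00 + 6 h = 2027-02-13 09:00.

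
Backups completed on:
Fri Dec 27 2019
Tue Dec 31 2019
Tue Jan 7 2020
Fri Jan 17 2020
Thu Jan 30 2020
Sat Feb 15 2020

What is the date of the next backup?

Thu Mar 5 2020

Gaps: 4, 7, 10, 13, 16 days — each gap is 3 larger than the previous one.
Next gap: 19 days. Sat Feb 15 2020 + 19 days = Thu Mar 5 2020.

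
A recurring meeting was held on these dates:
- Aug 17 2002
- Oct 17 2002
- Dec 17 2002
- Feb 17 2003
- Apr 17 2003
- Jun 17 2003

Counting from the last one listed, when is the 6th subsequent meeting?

Jun 17 2004

The day-of-month is always 17 (61, 61, 62, 59, 61 days between events).
So this recurs on the 17th of every 2 months.
Next: August 2003 → Aug 17 2003.
Next: October 2003 → Oct 17 2003.
Next: December 2003 → Dec 17 2003.
Next: February 2004 → Feb 17 2004.
Next: April 2004 → Apr 17 2004.
June 2004: Jun 17 2004.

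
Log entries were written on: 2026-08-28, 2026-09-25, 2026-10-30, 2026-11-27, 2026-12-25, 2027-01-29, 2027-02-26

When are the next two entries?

Every date is a Friday; gaps 28, 35, 28, 28, 35, 28 days.
Each is the last Friday of its month (at least one falls on the 29th or later, ruling out '4th Friday').
Last Friday of March 2027: 2027-03-26.
Last Friday of April 2027: 2027-04-30.

2027-03-26, 2027-04-30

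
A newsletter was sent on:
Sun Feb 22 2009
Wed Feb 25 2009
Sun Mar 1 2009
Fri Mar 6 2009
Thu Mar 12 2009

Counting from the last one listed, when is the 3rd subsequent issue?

Sun Apr 5 2009

The spacing grows by 1 each time: 3, 4, 5, 6 days.
Next gap: 7 days. Thu Mar 12 2009 + 7 days = Thu Mar 19 2009.
Next gap: 8 days. Thu Mar 19 2009 + 8 days = Fri Mar 27 2009.
Next gap: 9 days. Fri Mar 27 2009 + 9 days = Sun Apr 5 2009.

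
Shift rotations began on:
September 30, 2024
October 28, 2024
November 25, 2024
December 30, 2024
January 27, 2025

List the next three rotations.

February 24, 2025; March 31, 2025; April 28, 2025

Every date is a Monday; gaps 28, 28, 35, 28 days.
Each is the last Monday of its month (at least one falls on the 29th or later, ruling out '4th Monday').
February 2025 ends with Monday February 24, 2025.
Last Monday of March 2025: March 31, 2025.
Last Monday of April 2025: April 28, 2025.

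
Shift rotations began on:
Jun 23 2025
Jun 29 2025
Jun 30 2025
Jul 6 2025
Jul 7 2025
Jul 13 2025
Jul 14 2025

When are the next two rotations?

Every event lands on a Monday or Sunday (gaps cycle 6, 1, 6, 1, 6, 1).
So the schedule is: every Monday and Sunday.
Next Sunday: Jul 20 2025.
Next Monday: Jul 21 2025.

Jul 20 2025, Jul 21 2025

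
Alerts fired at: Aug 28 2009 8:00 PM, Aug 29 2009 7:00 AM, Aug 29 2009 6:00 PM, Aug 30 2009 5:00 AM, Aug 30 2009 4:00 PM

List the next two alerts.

Aug 31 2009 3:00 AM, Aug 31 2009 2:00 PM

Gaps: 11, 11, 11, 11 hours — each event is 11 hours after the previous one.
Aug 30 2009 4:00 PM + 11 h = Aug 31 2009 3:00 AM.
Aug 31 2009 3:00 AM + 11 h = Aug 31 2009 2:00 PM.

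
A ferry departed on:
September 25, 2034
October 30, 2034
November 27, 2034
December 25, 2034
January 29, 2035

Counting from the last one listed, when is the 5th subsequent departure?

June 25, 2035

All Mondays; the gaps (35, 28, 28, 35) vary with month length.
This is the last Monday of each month.
Last Monday of February 2035: February 26, 2035.
Last Monday of March 2035: March 26, 2035.
Last Monday of April 2035: April 30, 2035.
May 2035 ends with Monday May 28, 2035.
June 2035 ends with Monday June 25, 2035.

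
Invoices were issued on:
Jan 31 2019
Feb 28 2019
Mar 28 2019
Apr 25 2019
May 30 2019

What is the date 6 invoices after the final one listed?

All Thursdays; the gaps (28, 28, 28, 35) vary with month length.
This is the last Thursday of each month.
June 2019 ends with Thursday Jun 27 2019.
July 2019 ends with Thursday Jul 25 2019.
August 2019 ends with Thursday Aug 29 2019.
Last Thursday of September 2019: Sep 26 2019.
Last Thursday of October 2019: Oct 31 2019.
November 2019 ends with Thursday Nov 28 2019.

Nov 28 2019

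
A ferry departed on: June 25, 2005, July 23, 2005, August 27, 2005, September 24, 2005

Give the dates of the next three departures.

October 22, 2005; November 26, 2005; December 24, 2005

Gaps: 28, 35, 28 days — a mix of 28 and 35. Every date is a Saturday.
Each is the 4th Saturday of its month.
4th Saturday of October 2005: October 22, 2005.
4th Saturday of November 2005: November 26, 2005.
December 2005 — 4th Saturday is December 24, 2005.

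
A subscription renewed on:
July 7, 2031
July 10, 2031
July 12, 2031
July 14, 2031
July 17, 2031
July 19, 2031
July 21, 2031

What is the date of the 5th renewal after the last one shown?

August 2, 2031

The gap pattern 3, 2, 2, 3, 2, 2 repeats every 3 events.
These are the Mondays, Thursdays and Saturdays of each week.
The following Thursday is July 24, 2031.
The following Saturday is July 26, 2031.
Next Monday: July 28, 2031.
The following Thursday is July 31, 2031.
The following Saturday is August 2, 2031.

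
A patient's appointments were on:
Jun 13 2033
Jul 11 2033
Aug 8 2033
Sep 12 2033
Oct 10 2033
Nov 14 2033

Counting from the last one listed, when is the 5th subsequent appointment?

Apr 10 2034

Gaps: 28, 28, 35, 28, 35 days — a mix of 28 and 35. Every date is a Monday.
Each is the 2nd Monday of its month.
December 2033 — 2nd Monday is Dec 12 2033.
January 2034 — 2nd Monday is Jan 9 2034.
2nd Monday of February 2034: Feb 13 2034.
March 2034 — 2nd Monday is Mar 13 2034.
April 2034 — 2nd Monday is Apr 10 2034.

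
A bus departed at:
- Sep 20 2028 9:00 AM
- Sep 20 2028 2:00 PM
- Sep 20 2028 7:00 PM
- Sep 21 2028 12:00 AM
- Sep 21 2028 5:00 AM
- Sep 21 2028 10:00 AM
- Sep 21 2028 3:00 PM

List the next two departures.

Spacing: 5, 5, 5, 5, 5, 5 h — constant 5 h.
Sep 21 2028 3:00 PM + 5 h = Sep 21 2028 8:00 PM.
Sep 21 2028 8:00 PM + 5 h = Sep 22 2028 1:00 AM.

Sep 21 2028 8:00 PM, Sep 22 2028 1:00 AM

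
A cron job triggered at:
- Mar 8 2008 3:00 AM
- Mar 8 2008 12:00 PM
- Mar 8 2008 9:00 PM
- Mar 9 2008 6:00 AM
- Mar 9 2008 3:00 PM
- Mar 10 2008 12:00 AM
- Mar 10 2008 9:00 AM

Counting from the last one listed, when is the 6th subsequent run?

Mar 12 2008 3:00 PM

Gaps: 9, 9, 9, 9, 9, 9 hours — each event is 9 hours after the previous one.
Mar 10 2008 9:00 AM + 9 h = Mar 10 2008 6:00 PM.
Mar 10 2008 6:00 PM + 9 h = Mar 11 2008 3:00 AM.
Mar 11 2008 3:00 AM + 9 h = Mar 11 2008 12:00 PM.
Mar 11 2008 12:00 PM + 9 h = Mar 11 2008 9:00 PM.
Mar 11 2008 9:00 PM + 9 h = Mar 12 2008 6:00 AM.
Mar 12 2008 6:00 AM + 9 h = Mar 12 2008 3:00 PM.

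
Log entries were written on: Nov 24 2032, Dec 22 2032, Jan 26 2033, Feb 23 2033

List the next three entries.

These are Wednesdays at 28- or 35-day spacing (28, 35, 28).
The pattern: 4th Wednesday of the month.
4th Wednesday of March 2033: Mar 23 2033.
April 2033 — 4th Wednesday is Apr 27 2033.
4th Wednesday of May 2033: May 25 2033.

Mar 23 2033, Apr 27 2033, May 25 2033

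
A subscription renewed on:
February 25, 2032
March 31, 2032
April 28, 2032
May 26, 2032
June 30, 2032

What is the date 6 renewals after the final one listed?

Every date is a Wednesday; gaps 35, 28, 28, 35 days.
Each is the last Wednesday of its month (at least one falls on the 29th or later, ruling out '4th Wednesday').
July 2032 ends with Wednesday July 28, 2032.
August 2032 ends with Wednesday August 25, 2032.
Last Wednesday of September 2032: September 29, 2032.
Last Wednesday of October 2032: October 27, 2032.
Last Wednesday of November 2032: November 24, 2032.
December 2032 ends with Wednesday December 29, 2032.

December 29, 2032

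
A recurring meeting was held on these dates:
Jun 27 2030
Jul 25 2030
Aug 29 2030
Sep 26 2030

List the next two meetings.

Every date is a Thursday; gaps 28, 35, 28 days.
Each is the last Thursday of its month (at least one falls on the 29th or later, ruling out '4th Thursday').
Last Thursday of October 2030: Oct 31 2030.
Last Thursday of November 2030: Nov 28 2030.

Oct 31 2030, Nov 28 2030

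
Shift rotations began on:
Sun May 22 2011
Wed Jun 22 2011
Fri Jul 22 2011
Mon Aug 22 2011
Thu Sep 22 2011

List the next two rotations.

Gaps: 31, 30, 31, 31 days — not constant. Every event is on the 22nd of the month.
Pattern: the 22nd of each month.
October 2011: Sat Oct 22 2011.
Next: November 2011 → Tue Nov 22 2011.

Sat Oct 22 2011, Tue Nov 22 2011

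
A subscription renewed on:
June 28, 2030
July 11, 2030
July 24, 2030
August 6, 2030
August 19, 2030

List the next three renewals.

September 1, 2030; September 14, 2030; September 27, 2030

The spacing is 13, 13, 13, 13 days — always 13 days.
August 19, 2030 + 13 days = September 1, 2030.
September 1, 2030 + 13 days = September 14, 2030.
September 14, 2030 + 13 days = September 27, 2030.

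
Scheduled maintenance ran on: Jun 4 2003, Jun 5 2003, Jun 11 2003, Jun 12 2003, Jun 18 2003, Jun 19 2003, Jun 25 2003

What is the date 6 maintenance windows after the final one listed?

Jul 16 2003

The gap pattern 1, 6, 1, 6, 1, 6 repeats every 2 events.
These are the Wednesdays and Thursdays of each week.
The following Thursday is Jun 26 2003.
Next Wednesday: Jul 2 2003.
The following Thursday is Jul 3 2003.
The following Wednesday is Jul 9 2003.
Next Thursday: Jul 10 2003.
The following Wednesday is Jul 16 2003.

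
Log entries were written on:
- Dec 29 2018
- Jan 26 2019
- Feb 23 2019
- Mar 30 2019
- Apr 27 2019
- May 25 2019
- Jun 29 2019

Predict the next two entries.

Every date is a Saturday; gaps 28, 28, 35, 28, 28, 35 days.
Each is the last Saturday of its month (at least one falls on the 29th or later, ruling out '4th Saturday').
Last Saturday of July 2019: Jul 27 2019.
August 2019 ends with Saturday Aug 31 2019.

Jul 27 2019, Aug 31 2019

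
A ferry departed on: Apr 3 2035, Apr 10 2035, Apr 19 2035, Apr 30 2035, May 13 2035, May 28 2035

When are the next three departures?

Gaps: 7, 9, 11, 13, 15 days — each gap is 2 larger than the previous one.
Next gap: 17 days. May 28 2035 + 17 days = Jun 14 2035.
Next gap: 19 days. Jun 14 2035 + 19 days = Jul 3 2035.
Next gap: 21 days. Jul 3 2035 + 21 days = Jul 24 2035.

Jun 14 2035, Jul 3 2035, Jul 24 2035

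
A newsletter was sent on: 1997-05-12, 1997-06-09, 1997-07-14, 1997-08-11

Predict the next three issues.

These are Mondays at 28- or 35-day spacing (28, 35, 28).
The pattern: 2nd Monday of the month.
September 1997 — 2nd Monday is 1997-09-08.
October 1997 — 2nd Monday is 1997-10-13.
November 1997 — 2nd Monday is 1997-11-10.

1997-09-08, 1997-10-13, 1997-11-10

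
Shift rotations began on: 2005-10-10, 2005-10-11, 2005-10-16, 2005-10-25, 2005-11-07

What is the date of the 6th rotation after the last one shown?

Gaps: 1, 5, 9, 13 days — each gap is 4 larger than the previous one.
Next gap: 17 days. 2005-11-07 + 17 days = 2005-11-24.
Next gap: 21 days. 2005-11-24 + 21 days = 2005-12-15.
Next gap: 25 days. 2005-12-15 + 25 days = 2006-01-09.
Next gap: 29 days. 2006-01-09 + 29 days = 2006-02-07.
Next gap: 33 days. 2006-02-07 + 33 days = 2006-03-12.
Next gap: 37 days. 2006-03-12 + 37 days = 2006-04-18.

2006-04-18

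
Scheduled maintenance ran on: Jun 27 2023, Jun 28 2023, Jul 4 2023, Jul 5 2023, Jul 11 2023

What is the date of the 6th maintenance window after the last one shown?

Aug 1 2023

Every event lands on a Tuesday or Wednesday (gaps cycle 1, 6, 1, 6).
So the schedule is: every Tuesday and Wednesday.
Next Wednesday: Jul 12 2023.
Next Tuesday: Jul 18 2023.
Next Wednesday: Jul 19 2023.
The following Tuesday is Jul 25 2023.
Next Wednesday: Jul 26 2023.
The following Tuesday is Aug 1 2023.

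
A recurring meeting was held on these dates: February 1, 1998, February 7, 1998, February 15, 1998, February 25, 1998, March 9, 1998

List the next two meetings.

March 23, 1998; April 8, 1998

Intervals are 6, 8, 10, 12 days — an arithmetic progression with common difference 2.
Next gap: 14 days. March 9, 1998 + 14 days = March 23, 1998.
Next gap: 16 days. March 23, 1998 + 16 days = April 8, 1998.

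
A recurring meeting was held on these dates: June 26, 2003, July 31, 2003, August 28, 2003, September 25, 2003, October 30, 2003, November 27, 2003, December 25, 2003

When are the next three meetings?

Every date is a Thursday; gaps 35, 28, 28, 35, 28, 28 days.
Each is the last Thursday of its month (at least one falls on the 29th or later, ruling out '4th Thursday').
Last Thursday of January 2004: January 29, 2004.
February 2004 ends with Thursday February 26, 2004.
March 2004 ends with Thursday March 25, 2004.

January 29, 2004; February 26, 2004; March 25, 2004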